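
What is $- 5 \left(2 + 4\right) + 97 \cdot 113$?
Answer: $10931$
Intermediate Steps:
$- 5 \left(2 + 4\right) + 97 \cdot 113 = \left(-5\right) 6 + 10961 = -30 + 10961 = 10931$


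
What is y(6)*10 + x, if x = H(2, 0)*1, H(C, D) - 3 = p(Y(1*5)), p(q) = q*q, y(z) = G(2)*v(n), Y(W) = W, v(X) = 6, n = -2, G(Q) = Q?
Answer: 148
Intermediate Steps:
y(z) = 12 (y(z) = 2*6 = 12)
p(q) = q²
H(C, D) = 28 (H(C, D) = 3 + (1*5)² = 3 + 5² = 3 + 25 = 28)
x = 28 (x = 28*1 = 28)
y(6)*10 + x = 12*10 + 28 = 120 + 28 = 148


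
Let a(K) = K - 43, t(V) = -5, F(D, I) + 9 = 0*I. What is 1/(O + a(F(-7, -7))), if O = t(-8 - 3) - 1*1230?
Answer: -1/1287 ≈ -0.00077700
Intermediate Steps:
F(D, I) = -9 (F(D, I) = -9 + 0*I = -9 + 0 = -9)
a(K) = -43 + K
O = -1235 (O = -5 - 1*1230 = -5 - 1230 = -1235)
1/(O + a(F(-7, -7))) = 1/(-1235 + (-43 - 9)) = 1/(-1235 - 52) = 1/(-1287) = -1/1287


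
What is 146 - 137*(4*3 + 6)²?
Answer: -44242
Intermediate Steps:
146 - 137*(4*3 + 6)² = 146 - 137*(12 + 6)² = 146 - 137*18² = 146 - 137*324 = 146 - 44388 = -44242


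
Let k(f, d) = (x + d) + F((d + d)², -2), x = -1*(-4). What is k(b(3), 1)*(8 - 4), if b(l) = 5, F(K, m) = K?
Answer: 36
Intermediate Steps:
x = 4
k(f, d) = 4 + d + 4*d² (k(f, d) = (4 + d) + (d + d)² = (4 + d) + (2*d)² = (4 + d) + 4*d² = 4 + d + 4*d²)
k(b(3), 1)*(8 - 4) = (4 + 1 + 4*1²)*(8 - 4) = (4 + 1 + 4*1)*4 = (4 + 1 + 4)*4 = 9*4 = 36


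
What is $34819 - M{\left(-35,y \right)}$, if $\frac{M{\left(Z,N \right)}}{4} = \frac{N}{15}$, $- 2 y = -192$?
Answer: $\frac{173967}{5} \approx 34793.0$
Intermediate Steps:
$y = 96$ ($y = \left(- \frac{1}{2}\right) \left(-192\right) = 96$)
$M{\left(Z,N \right)} = \frac{4 N}{15}$ ($M{\left(Z,N \right)} = 4 \frac{N}{15} = \frac{4 N}{15}$)
$34819 - M{\left(-35,y \right)} = 34819 - \frac{4}{15} \cdot 96 = 34819 - \frac{128}{5} = \frac{173967}{5}$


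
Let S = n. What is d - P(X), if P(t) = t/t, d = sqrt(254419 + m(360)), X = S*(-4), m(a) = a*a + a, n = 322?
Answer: -1 + sqrt(384379) ≈ 618.98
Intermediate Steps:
S = 322
m(a) = a + a**2 (m(a) = a**2 + a = a + a**2)
X = -1288 (X = 322*(-4) = -1288)
d = sqrt(384379) (d = sqrt(254419 + 360*(1 + 360)) = sqrt(254419 + 360*361) = sqrt(254419 + 129960) = sqrt(384379) ≈ 619.98)
P(t) = 1
d - P(X) = sqrt(384379) - 1*1 = sqrt(384379) - 1 = -1 + sqrt(384379)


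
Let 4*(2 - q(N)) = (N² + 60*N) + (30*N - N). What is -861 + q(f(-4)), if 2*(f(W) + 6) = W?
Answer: -697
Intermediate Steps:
f(W) = -6 + W/2
q(N) = 2 - 89*N/4 - N²/4 (q(N) = 2 - ((N² + 60*N) + (30*N - N))/4 = 2 - ((N² + 60*N) + 29*N)/4 = 2 - (N² + 89*N)/4 = 2 + (-89*N/4 - N²/4) = 2 - 89*N/4 - N²/4)
-861 + q(f(-4)) = -861 + (2 - 89*(-6 + (½)*(-4))/4 - (-6 + (½)*(-4))²/4) = -861 + (2 - 89*(-6 - 2)/4 - (-6 - 2)²/4) = -861 + (2 - 89/4*(-8) - ¼*(-8)²) = -861 + (2 + 178 - ¼*64) = -861 + (2 + 178 - 16) = -861 + 164 = -697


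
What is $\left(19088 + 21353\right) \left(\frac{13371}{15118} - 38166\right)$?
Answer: $- \frac{23333656955697}{15118} \approx -1.5434 \cdot 10^{9}$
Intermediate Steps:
$\left(19088 + 21353\right) \left(\frac{13371}{15118} - 38166\right) = 40441 \left(13371 \cdot \frac{1}{15118} - 38166\right) = 40441 \left(\frac{13371}{15118} - 38166\right) = 40441 \left(- \frac{576980217}{15118}\right) = - \frac{23333656955697}{15118}$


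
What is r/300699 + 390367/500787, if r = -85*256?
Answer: 241464493/341465193 ≈ 0.70714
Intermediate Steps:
r = -21760
r/300699 + 390367/500787 = -21760/300699 + 390367/500787 = 241464493/341465193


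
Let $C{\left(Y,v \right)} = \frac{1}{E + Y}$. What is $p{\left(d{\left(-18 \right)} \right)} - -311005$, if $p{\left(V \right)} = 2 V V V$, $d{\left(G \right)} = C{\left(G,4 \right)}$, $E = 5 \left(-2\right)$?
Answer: $\frac{3413590879}{10976} \approx 3.1101 \cdot 10^{5}$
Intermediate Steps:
$E = -10$
$C{\left(Y,v \right)} = \frac{1}{-10 + Y}$
$d{\left(G \right)} = \frac{1}{-10 + G}$
$p{\left(V \right)} = 2 V^{3}$ ($p{\left(V \right)} = 2 V^{2} V = 2 V^{3}$)
$p{\left(d{\left(-18 \right)} \right)} - -311005 = 2 \left(\frac{1}{-10 - 18}\right)^{3} - -311005 = 2 \left(\frac{1}{-28}\right)^{3} + 311005 = 2 \left(- \frac{1}{28}\right)^{3} + 311005 = 2 \left(- \frac{1}{21952}\right) + 311005 = - \frac{1}{10976} + 311005 = \frac{3413590879}{10976}$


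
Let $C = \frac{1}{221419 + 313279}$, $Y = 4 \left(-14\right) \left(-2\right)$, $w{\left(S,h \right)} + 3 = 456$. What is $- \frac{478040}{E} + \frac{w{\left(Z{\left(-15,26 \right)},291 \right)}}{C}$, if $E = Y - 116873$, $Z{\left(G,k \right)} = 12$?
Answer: $\frac{28281639027674}{116761} \approx 2.4222 \cdot 10^{8}$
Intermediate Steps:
$w{\left(S,h \right)} = 453$ ($w{\left(S,h \right)} = -3 + 456 = 453$)
$Y = 112$ ($Y = \left(-56\right) \left(-2\right) = 112$)
$C = \frac{1}{534698} \approx 1.8702 \cdot 10^{-6}$
$E = -116761$ ($E = 112 - 116873 = -116761$)
$- \frac{478040}{E} + \frac{w{\left(Z{\left(-15,26 \right)},291 \right)}}{C} = - \frac{478040}{-116761} + 453 \frac{1}{\frac{1}{534698}} = \left(-478040\right) \left(- \frac{1}{116761}\right) + 453 \cdot 534698 = \frac{478040}{116761} + 242218194 = \frac{28281639027674}{116761}$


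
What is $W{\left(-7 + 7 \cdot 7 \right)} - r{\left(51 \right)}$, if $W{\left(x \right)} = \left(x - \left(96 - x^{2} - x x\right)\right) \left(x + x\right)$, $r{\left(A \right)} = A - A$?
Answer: $291816$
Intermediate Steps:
$r{\left(A \right)} = 0$
$W{\left(x \right)} = 2 x \left(-96 + x + 2 x^{2}\right)$ ($W{\left(x \right)} = \left(x + \left(\left(x^{2} + x^{2}\right) - 96\right)\right) 2 x = \left(x + \left(2 x^{2} - 96\right)\right) 2 x = \left(x + \left(-96 + 2 x^{2}\right)\right) 2 x = \left(-96 + x + 2 x^{2}\right) 2 x = 2 x \left(-96 + x + 2 x^{2}\right)$)
$W{\left(-7 + 7 \cdot 7 \right)} - r{\left(51 \right)} = 2 \left(-7 + 7 \cdot 7\right) \left(-96 + \left(-7 + 7 \cdot 7\right) + 2 \left(-7 + 7 \cdot 7\right)^{2}\right) - 0 = 2 \left(-7 + 49\right) \left(-96 + \left(-7 + 49\right) + 2 \left(-7 + 49\right)^{2}\right) + 0 = 2 \cdot 42 \left(-96 + 42 + 2 \cdot 42^{2}\right) + 0 = 2 \cdot 42 \left(-96 + 42 + 2 \cdot 1764\right) + 0 = 2 \cdot 42 \left(-96 + 42 + 3528\right) + 0 = 2 \cdot 42 \cdot 3474 + 0 = 291816 + 0 = 291816$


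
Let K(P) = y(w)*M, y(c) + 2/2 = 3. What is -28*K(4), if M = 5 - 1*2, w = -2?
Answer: -168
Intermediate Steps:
y(c) = 2 (y(c) = -1 + 3 = 2)
M = 3 (M = 5 - 2 = 3)
K(P) = 6 (K(P) = 2*3 = 6)
-28*K(4) = -28*6 = -168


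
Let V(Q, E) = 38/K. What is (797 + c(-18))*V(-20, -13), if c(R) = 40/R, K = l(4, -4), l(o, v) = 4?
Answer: 135907/18 ≈ 7550.4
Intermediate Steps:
K = 4
V(Q, E) = 19/2 (V(Q, E) = 38/4 = 38*(¼) = 19/2)
(797 + c(-18))*V(-20, -13) = (797 + 40/(-18))*(19/2) = (797 + 40*(-1/18))*(19/2) = (797 - 20/9)*(19/2) = (7153/9)*(19/2) = 135907/18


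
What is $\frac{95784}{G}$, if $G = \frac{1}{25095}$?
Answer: $2403699480$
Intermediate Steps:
$G = \frac{1}{25095} \approx 3.9849 \cdot 10^{-5}$
$\frac{95784}{G} = 95784 \frac{1}{\frac{1}{25095}} = 95784 \cdot 25095 = 2403699480$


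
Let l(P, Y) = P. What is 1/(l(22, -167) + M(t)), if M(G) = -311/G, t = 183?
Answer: 183/3715 ≈ 0.049260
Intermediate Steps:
1/(l(22, -167) + M(t)) = 1/(22 - 311/183) = 1/(3715/183) = 183/3715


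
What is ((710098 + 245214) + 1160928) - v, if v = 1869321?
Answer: 246919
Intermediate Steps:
((710098 + 245214) + 1160928) - v = ((710098 + 245214) + 1160928) - 1*1869321 = (955312 + 1160928) - 1869321 = 2116240 - 1869321 = 246919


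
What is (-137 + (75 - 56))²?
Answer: 13924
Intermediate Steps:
(-137 + (75 - 56))² = (-137 + 19)² = (-118)² = 13924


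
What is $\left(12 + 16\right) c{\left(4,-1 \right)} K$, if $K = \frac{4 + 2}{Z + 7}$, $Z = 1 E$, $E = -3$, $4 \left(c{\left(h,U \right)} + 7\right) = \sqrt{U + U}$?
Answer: $-294 + \frac{21 i \sqrt{2}}{2} \approx -294.0 + 14.849 i$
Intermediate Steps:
$c{\left(h,U \right)} = -7 + \frac{\sqrt{2} \sqrt{U}}{4}$ ($c{\left(h,U \right)} = -7 + \frac{\sqrt{U + U}}{4} = -7 + \frac{\sqrt{2 U}}{4} = -7 + \frac{\sqrt{2} \sqrt{U}}{4}$)
$Z = -3$ ($Z = 1 \left(-3\right) = -3$)
$K = \frac{3}{2}$ ($K = \frac{4 + 2}{-3 + 7} = \frac{6}{4} = 6 \cdot \frac{1}{4} = \frac{3}{2} \approx 1.5$)
$\left(12 + 16\right) c{\left(4,-1 \right)} K = \left(12 + 16\right) \left(-7 + \frac{\sqrt{2} \sqrt{-1}}{4}\right) \frac{3}{2} = 28 \left(-7 + \frac{\sqrt{2} i}{4}\right) \frac{3}{2} = 28 \left(-7 + \frac{i \sqrt{2}}{4}\right) \frac{3}{2} = \left(-196 + 7 i \sqrt{2}\right) \frac{3}{2} = -294 + \frac{21 i \sqrt{2}}{2}$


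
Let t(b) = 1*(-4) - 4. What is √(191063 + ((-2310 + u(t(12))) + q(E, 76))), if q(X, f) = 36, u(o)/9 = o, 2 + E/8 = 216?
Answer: 17*√653 ≈ 434.42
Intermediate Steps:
t(b) = -8 (t(b) = -4 - 4 = -8)
E = 1712 (E = -16 + 8*216 = -16 + 1728 = 1712)
u(o) = 9*o
√(191063 + ((-2310 + u(t(12))) + q(E, 76))) = √(191063 + ((-2310 + 9*(-8)) + 36)) = √(191063 + ((-2310 - 72) + 36)) = √(191063 + (-2382 + 36)) = √(191063 - 2346) = √188717 = 17*√653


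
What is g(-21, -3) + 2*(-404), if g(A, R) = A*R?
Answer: -745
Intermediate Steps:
g(-21, -3) + 2*(-404) = -21*(-3) + 2*(-404) = 63 - 808 = -745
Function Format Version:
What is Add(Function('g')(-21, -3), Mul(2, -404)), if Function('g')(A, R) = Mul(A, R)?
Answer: -745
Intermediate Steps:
Add(Function('g')(-21, -3), Mul(2, -404)) = Add(Mul(-21, -3), Mul(2, -404)) = Add(63, -808) = -745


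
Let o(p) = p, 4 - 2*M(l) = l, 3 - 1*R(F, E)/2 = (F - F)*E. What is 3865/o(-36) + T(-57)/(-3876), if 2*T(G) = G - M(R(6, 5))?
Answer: -1248311/11628 ≈ -107.35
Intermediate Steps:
R(F, E) = 6 (R(F, E) = 6 - 2*(F - F)*E = 6 - 0*E = 6 - 2*0 = 6 + 0 = 6)
M(l) = 2 - l/2
T(G) = ½ + G/2 (T(G) = (G - (2 - ½*6))/2 = (G - (2 - 3))/2 = (G - 1*(-1))/2 = (G + 1)/2 = (1 + G)/2 = ½ + G/2)
3865/o(-36) + T(-57)/(-3876) = 3865/(-36) + (½ + (½)*(-57))/(-3876) = 3865*(-1/36) + (½ - 57/2)*(-1/3876) = -3865/36 - 28*(-1/3876) = -3865/36 + 7/969 = -1248311/11628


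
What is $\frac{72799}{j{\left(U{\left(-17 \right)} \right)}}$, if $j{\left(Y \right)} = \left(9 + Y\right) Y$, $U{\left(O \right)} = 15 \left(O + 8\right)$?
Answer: $\frac{72799}{17010} \approx 4.2798$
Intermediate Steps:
$U{\left(O \right)} = 120 + 15 O$ ($U{\left(O \right)} = 15 \left(8 + O\right) = 120 + 15 O$)
$j{\left(Y \right)} = Y \left(9 + Y\right)$
$\frac{72799}{j{\left(U{\left(-17 \right)} \right)}} = \frac{72799}{\left(120 + 15 \left(-17\right)\right) \left(9 + \left(120 + 15 \left(-17\right)\right)\right)} = \frac{72799}{\left(120 - 255\right) \left(9 + \left(120 - 255\right)\right)} = \frac{72799}{\left(-135\right) \left(9 - 135\right)} = \frac{72799}{\left(-135\right) \left(-126\right)} = \frac{72799}{17010}$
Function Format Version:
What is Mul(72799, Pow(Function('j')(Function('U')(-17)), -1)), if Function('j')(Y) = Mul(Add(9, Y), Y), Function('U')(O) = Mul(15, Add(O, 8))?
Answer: Rational(72799, 17010) ≈ 4.2798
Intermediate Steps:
Function('U')(O) = Add(120, Mul(15, O)) (Function('U')(O) = Mul(15, Add(8, O)) = Add(120, Mul(15, O)))
Function('j')(Y) = Mul(Y, Add(9, Y))
Mul(72799, Pow(Function('j')(Function('U')(-17)), -1)) = Mul(72799, Pow(Mul(Add(120, Mul(15, -17)), Add(9, Add(120, Mul(15, -17)))), -1)) = Mul(72799, Pow(Mul(Add(120, -255), Add(9, Add(120, -255))), -1)) = Mul(72799, Pow(Mul(-135, Add(9, -135)), -1)) = Mul(72799, Pow(Mul(-135, -126), -1)) = Mul(72799, Pow(17010, -1)) = Mul(72799, Rational(1, 17010)) = Rational(72799, 17010)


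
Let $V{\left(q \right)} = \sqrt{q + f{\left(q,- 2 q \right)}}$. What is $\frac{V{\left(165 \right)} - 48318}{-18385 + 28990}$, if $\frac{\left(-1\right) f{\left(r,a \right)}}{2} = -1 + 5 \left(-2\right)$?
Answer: $- \frac{16106}{3535} + \frac{\sqrt{187}}{10605} \approx -4.5549$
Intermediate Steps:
$f{\left(r,a \right)} = 22$ ($f{\left(r,a \right)} = - 2 \left(-1 + 5 \left(-2\right)\right) = - 2 \left(-1 - 10\right) = \left(-2\right) \left(-11\right) = 22$)
$V{\left(q \right)} = \sqrt{22 + q}$ ($V{\left(q \right)} = \sqrt{q + 22} = \sqrt{22 + q}$)
$\frac{V{\left(165 \right)} - 48318}{-18385 + 28990} = \frac{\sqrt{22 + 165} - 48318}{-18385 + 28990} = \frac{\sqrt{187} - 48318}{10605} = \left(-48318 + \sqrt{187}\right) \frac{1}{10605} = - \frac{16106}{3535} + \frac{\sqrt{187}}{10605}$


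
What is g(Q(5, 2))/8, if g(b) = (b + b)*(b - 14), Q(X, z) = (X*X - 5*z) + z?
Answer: 51/4 ≈ 12.750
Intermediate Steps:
Q(X, z) = X**2 - 4*z (Q(X, z) = (X**2 - 5*z) + z = X**2 - 4*z)
g(b) = 2*b*(-14 + b) (g(b) = (2*b)*(-14 + b) = 2*b*(-14 + b))
g(Q(5, 2))/8 = (2*(5**2 - 4*2)*(-14 + (5**2 - 4*2)))/8 = (2*(25 - 8)*(-14 + (25 - 8)))*(1/8) = (2*17*(-14 + 17))*(1/8) = (2*17*3)*(1/8) = 102*(1/8) = 51/4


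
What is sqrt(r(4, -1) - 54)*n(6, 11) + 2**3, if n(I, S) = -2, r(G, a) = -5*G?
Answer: 8 - 2*I*sqrt(74) ≈ 8.0 - 17.205*I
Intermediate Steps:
sqrt(r(4, -1) - 54)*n(6, 11) + 2**3 = sqrt(-5*4 - 54)*(-2) + 2**3 = sqrt(-20 - 54)*(-2) + 8 = sqrt(-74)*(-2) + 8 = (I*sqrt(74))*(-2) + 8 = -2*I*sqrt(74) + 8 = 8 - 2*I*sqrt(74)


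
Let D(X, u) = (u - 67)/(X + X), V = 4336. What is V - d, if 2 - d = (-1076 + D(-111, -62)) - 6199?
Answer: -217591/74 ≈ -2940.4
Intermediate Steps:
D(X, u) = (-67 + u)/(2*X) (D(X, u) = (-67 + u)/((2*X)) = (-67 + u)*(1/(2*X)) = (-67 + u)/(2*X))
d = 538455/74 (d = 2 - ((-1076 + (1/2)*(-67 - 62)/(-111)) - 6199) = 2 - ((-1076 + (1/2)*(-1/111)*(-129)) - 6199) = 2 - ((-1076 + 43/74) - 6199) = 2 - (-79581/74 - 6199) = 2 - 1*(-538307/74) = 2 + 538307/74 = 538455/74 ≈ 7276.4)
V - d = 4336 - 1*538455/74 = 4336 - 538455/74 = -217591/74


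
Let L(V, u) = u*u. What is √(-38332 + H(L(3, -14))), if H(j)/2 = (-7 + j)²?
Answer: √33110 ≈ 181.96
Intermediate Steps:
L(V, u) = u²
H(j) = 2*(-7 + j)²
√(-38332 + H(L(3, -14))) = √(-38332 + 2*(-7 + (-14)²)²) = √(-38332 + 2*(-7 + 196)²) = √(-38332 + 2*189²) = √(-38332 + 2*35721) = √(-38332 + 71442) = √33110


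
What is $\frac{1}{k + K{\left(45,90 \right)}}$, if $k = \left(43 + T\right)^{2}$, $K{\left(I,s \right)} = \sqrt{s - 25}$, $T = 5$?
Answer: $\frac{2304}{5308351} - \frac{\sqrt{65}}{5308351} \approx 0.00043251$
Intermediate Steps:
$K{\left(I,s \right)} = \sqrt{-25 + s}$
$k = 2304$ ($k = \left(43 + 5\right)^{2} = 48^{2} = 2304$)
$\frac{1}{k + K{\left(45,90 \right)}} = \frac{1}{2304 + \sqrt{-25 + 90}} = \frac{1}{2304 + \sqrt{65}}$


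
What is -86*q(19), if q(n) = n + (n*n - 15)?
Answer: -31390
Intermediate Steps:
q(n) = -15 + n + n² (q(n) = n + (n² - 15) = n + (-15 + n²) = -15 + n + n²)
-86*q(19) = -86*(-15 + 19 + 19²) = -86*(-15 + 19 + 361) = -86*365 = -31390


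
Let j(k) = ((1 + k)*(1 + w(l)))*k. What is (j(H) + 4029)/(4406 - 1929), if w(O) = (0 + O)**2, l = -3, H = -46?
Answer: 24729/2477 ≈ 9.9834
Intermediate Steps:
w(O) = O**2
j(k) = k*(10 + 10*k) (j(k) = ((1 + k)*(1 + (-3)**2))*k = ((1 + k)*(1 + 9))*k = ((1 + k)*10)*k = (10 + 10*k)*k = k*(10 + 10*k))
(j(H) + 4029)/(4406 - 1929) = (10*(-46)*(1 - 46) + 4029)/(4406 - 1929) = (10*(-46)*(-45) + 4029)/2477 = (20700 + 4029)*(1/2477) = 24729*(1/2477) = 24729/2477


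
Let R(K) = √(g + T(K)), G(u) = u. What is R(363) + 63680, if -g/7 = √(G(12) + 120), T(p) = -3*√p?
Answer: 63680 + √(-33*√3 - 14*√33) ≈ 63680.0 + 11.73*I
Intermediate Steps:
g = -14*√33 (g = -7*√(12 + 120) = -14*√33 ≈ -80.424)
R(K) = √(-14*√33 - 3*√K)
R(363) + 63680 = √(-14*√33 - 33*√3) + 63680 = √(-33*√3 - 14*√33) + 63680 = 63680 + √(-33*√3 - 14*√33)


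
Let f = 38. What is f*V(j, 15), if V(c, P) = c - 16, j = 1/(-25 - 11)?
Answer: -10963/18 ≈ -609.06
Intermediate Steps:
j = -1/36 (j = 1/(-36) = -1/36 ≈ -0.027778)
V(c, P) = -16 + c
f*V(j, 15) = 38*(-16 - 1/36) = 38*(-577/36) = -10963/18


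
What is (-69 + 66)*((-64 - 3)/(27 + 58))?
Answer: 201/85 ≈ 2.3647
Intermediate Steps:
(-69 + 66)*((-64 - 3)/(27 + 58)) = -(-201)/85 = -3*(-67/85) = 201/85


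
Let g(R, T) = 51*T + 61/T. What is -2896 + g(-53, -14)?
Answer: -50601/14 ≈ -3614.4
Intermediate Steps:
-2896 + g(-53, -14) = -2896 + (51*(-14) + 61/(-14)) = -2896 + (-714 + 61*(-1/14)) = -2896 + (-714 - 61/14) = -2896 - 10057/14 = -50601/14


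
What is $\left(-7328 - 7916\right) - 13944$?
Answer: $-29188$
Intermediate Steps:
$\left(-7328 - 7916\right) - 13944 = -15244 - 13944 = -29188$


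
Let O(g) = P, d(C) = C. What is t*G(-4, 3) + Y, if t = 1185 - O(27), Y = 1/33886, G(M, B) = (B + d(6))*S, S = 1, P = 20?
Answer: 355294711/33886 ≈ 10485.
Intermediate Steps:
O(g) = 20
G(M, B) = 6 + B (G(M, B) = (B + 6)*1 = (6 + B)*1 = 6 + B)
Y = 1/33886 ≈ 2.9511e-5
t = 1165 (t = 1185 - 1*20 = 1185 - 20 = 1165)
t*G(-4, 3) + Y = 1165*(6 + 3) + 1/33886 = 1165*9 + 1/33886 = 10485 + 1/33886 = 355294711/33886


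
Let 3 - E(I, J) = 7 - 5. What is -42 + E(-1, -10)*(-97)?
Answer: -139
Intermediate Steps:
E(I, J) = 1 (E(I, J) = 3 - (7 - 5) = 3 - 1*2 = 3 - 2 = 1)
-42 + E(-1, -10)*(-97) = -42 + 1*(-97) = -42 - 97 = -139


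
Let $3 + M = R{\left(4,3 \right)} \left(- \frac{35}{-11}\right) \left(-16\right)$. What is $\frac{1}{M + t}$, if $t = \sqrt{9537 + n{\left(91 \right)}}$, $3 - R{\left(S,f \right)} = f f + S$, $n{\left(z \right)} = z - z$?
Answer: $\frac{61237}{29837512} - \frac{2057 \sqrt{33}}{29837512} \approx 0.0016563$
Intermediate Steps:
$n{\left(z \right)} = 0$
$R{\left(S,f \right)} = 3 - S - f^{2}$ ($R{\left(S,f \right)} = 3 - \left(f f + S\right) = 3 - \left(f^{2} + S\right) = 3 - \left(S + f^{2}\right) = 3 - S - f^{2}$)
$t = 17 \sqrt{33}$ ($t = \sqrt{9537 + 0} = \sqrt{9537} = 17 \sqrt{33} \approx 97.658$)
$M = \frac{5567}{11}$ ($M = -3 + \left(3 - 4 - 3^{2}\right) \left(- \frac{35}{-11}\right) \left(-16\right) = -3 + \left(3 - 4 - 9\right) \left(\left(-35\right) \left(- \frac{1}{11}\right)\right) \left(-16\right) = -3 + \left(3 - 4 - 9\right) \frac{35}{11} \left(-16\right) = -3 + \left(-10\right) \frac{35}{11} \left(-16\right) = -3 - - \frac{5600}{11} = -3 + \frac{5600}{11} = \frac{5567}{11} \approx 506.09$)
$\frac{1}{M + t} = \frac{1}{\frac{5567}{11} + 17 \sqrt{33}}$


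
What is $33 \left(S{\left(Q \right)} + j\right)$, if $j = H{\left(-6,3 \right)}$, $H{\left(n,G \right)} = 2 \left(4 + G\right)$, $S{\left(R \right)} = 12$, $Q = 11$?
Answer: $858$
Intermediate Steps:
$H{\left(n,G \right)} = 8 + 2 G$
$j = 14$ ($j = 8 + 2 \cdot 3 = 8 + 6 = 14$)
$33 \left(S{\left(Q \right)} + j\right) = 33 \left(12 + 14\right) = 33 \cdot 26 = 858$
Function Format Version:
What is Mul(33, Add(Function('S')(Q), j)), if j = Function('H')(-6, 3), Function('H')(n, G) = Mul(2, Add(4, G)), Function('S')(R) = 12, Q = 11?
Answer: 858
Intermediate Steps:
Function('H')(n, G) = Add(8, Mul(2, G))
j = 14 (j = Add(8, Mul(2, 3)) = Add(8, 6) = 14)
Mul(33, Add(Function('S')(Q), j)) = Mul(33, Add(12, 14)) = Mul(33, 26) = 858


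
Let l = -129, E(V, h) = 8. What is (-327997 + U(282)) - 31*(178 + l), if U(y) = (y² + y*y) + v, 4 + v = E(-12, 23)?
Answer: -170464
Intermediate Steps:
v = 4 (v = -4 + 8 = 4)
U(y) = 4 + 2*y² (U(y) = (y² + y*y) + 4 = (y² + y²) + 4 = 2*y² + 4 = 4 + 2*y²)
(-327997 + U(282)) - 31*(178 + l) = (-327997 + (4 + 2*282²)) - 31*(178 - 129) = (-327997 + (4 + 2*79524)) - 31*49 = (-327997 + (4 + 159048)) - 1519 = (-327997 + 159052) - 1519 = -168945 - 1519 = -170464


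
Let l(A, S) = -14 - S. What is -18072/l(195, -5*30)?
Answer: -2259/17 ≈ -132.88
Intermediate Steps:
-18072/l(195, -5*30) = -18072/(-14 - (-5)*30) = -18072/(-14 - 1*(-150)) = -18072/(-14 + 150) = -18072/136 = -18072*1/136 = -2259/17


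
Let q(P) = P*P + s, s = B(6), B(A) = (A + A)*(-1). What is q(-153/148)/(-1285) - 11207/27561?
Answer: -308840216201/775749545040 ≈ -0.39812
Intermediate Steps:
B(A) = -2*A (B(A) = (2*A)*(-1) = -2*A)
s = -12 (s = -2*6 = -12)
q(P) = -12 + P² (q(P) = P*P - 12 = P² - 12 = -12 + P²)
q(-153/148)/(-1285) - 11207/27561 = (-12 + (-153/148)²)/(-1285) - 11207/27561 = (-12 + (-153*1/148)²)*(-1/1285) - 11207*1/27561 = (-12 + (-153/148)²)*(-1/1285) - 11207/27561 = (-12 + 23409/21904)*(-1/1285) - 11207/27561 = -239439/21904*(-1/1285) - 11207/27561 = 239439/28146640 - 11207/27561 = -308840216201/775749545040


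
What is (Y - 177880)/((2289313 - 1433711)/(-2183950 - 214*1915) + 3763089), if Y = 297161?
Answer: 154693143280/4880274434519 ≈ 0.031698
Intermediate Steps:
(Y - 177880)/((2289313 - 1433711)/(-2183950 - 214*1915) + 3763089) = (297161 - 177880)/((2289313 - 1433711)/(-2183950 - 214*1915) + 3763089) = 119281/(855602/(-2183950 - 409810) + 3763089) = 119281/(855602/(-2593760) + 3763089) = 119281/(855602*(-1/2593760) + 3763089) = 119281/(-427801/1296880 + 3763089) = 119281/(4880274434519/1296880) = 119281*(1296880/4880274434519) = 154693143280/4880274434519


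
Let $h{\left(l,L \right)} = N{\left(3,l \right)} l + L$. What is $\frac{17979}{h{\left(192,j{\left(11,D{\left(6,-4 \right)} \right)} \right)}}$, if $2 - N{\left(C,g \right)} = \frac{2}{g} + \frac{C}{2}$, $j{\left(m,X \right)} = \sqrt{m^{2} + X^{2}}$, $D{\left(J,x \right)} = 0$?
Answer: $\frac{5993}{35} \approx 171.23$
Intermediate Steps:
$j{\left(m,X \right)} = \sqrt{X^{2} + m^{2}}$
$N{\left(C,g \right)} = 2 - \frac{2}{g} - \frac{C}{2}$ ($N{\left(C,g \right)} = 2 - \left(\frac{2}{g} + \frac{C}{2}\right) = 2 - \left(\frac{C}{2} + \frac{2}{g}\right) = 2 - \frac{2}{g} - \frac{C}{2}$)
$h{\left(l,L \right)} = L + l \left(\frac{1}{2} - \frac{2}{l}\right)$ ($h{\left(l,L \right)} = \left(2 - \frac{2}{l} - \frac{3}{2}\right) l + L = \left(\frac{1}{2} - \frac{2}{l}\right) l + L = l \left(\frac{1}{2} - \frac{2}{l}\right) + L = L + l \left(\frac{1}{2} - \frac{2}{l}\right)$)
$\frac{17979}{h{\left(192,j{\left(11,D{\left(6,-4 \right)} \right)} \right)}} = \frac{17979}{-2 + \sqrt{0^{2} + 11^{2}} + \frac{1}{2} \cdot 192} = \frac{17979}{-2 + \sqrt{0 + 121} + 96} = \frac{17979}{-2 + \sqrt{121} + 96} = \frac{17979}{-2 + 11 + 96} = \frac{17979}{105} = 17979 \cdot \frac{1}{105} = \frac{5993}{35}$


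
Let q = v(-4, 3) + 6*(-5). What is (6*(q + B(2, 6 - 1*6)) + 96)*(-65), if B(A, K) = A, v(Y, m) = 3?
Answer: 3510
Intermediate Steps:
q = -27 (q = 3 + 6*(-5) = 3 - 30 = -27)
(6*(q + B(2, 6 - 1*6)) + 96)*(-65) = (6*(-27 + 2) + 96)*(-65) = (6*(-25) + 96)*(-65) = (-150 + 96)*(-65) = -54*(-65) = 3510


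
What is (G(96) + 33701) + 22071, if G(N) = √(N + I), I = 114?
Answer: 55772 + √210 ≈ 55787.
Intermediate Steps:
G(N) = √(114 + N) (G(N) = √(N + 114) = √(114 + N))
(G(96) + 33701) + 22071 = (√(114 + 96) + 33701) + 22071 = (√210 + 33701) + 22071 = (33701 + √210) + 22071 = 55772 + √210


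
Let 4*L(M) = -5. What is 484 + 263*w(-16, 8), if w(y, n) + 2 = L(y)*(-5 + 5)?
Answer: -42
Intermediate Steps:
L(M) = -5/4 (L(M) = (¼)*(-5) = -5/4)
w(y, n) = -2 (w(y, n) = -2 - 5*(-5 + 5)/4 = -2 - 5/4*0 = -2 + 0 = -2)
484 + 263*w(-16, 8) = 484 + 263*(-2) = 484 - 526 = -42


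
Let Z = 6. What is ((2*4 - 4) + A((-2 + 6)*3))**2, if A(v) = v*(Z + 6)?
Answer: 21904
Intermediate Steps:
A(v) = 12*v (A(v) = v*(6 + 6) = v*12 = 12*v)
((2*4 - 4) + A((-2 + 6)*3))**2 = ((2*4 - 4) + 12*((-2 + 6)*3))**2 = ((8 - 4) + 12*(4*3))**2 = (4 + 12*12)**2 = (4 + 144)**2 = 148**2 = 21904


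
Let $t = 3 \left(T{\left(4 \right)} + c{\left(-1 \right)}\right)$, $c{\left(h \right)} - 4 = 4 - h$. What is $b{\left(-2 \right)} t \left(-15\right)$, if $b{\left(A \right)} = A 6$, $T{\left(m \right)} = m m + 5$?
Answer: $16200$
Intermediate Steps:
$c{\left(h \right)} = 8 - h$ ($c{\left(h \right)} = 4 - \left(-4 + h\right) = 8 - h$)
$T{\left(m \right)} = 5 + m^{2}$ ($T{\left(m \right)} = m^{2} + 5 = 5 + m^{2}$)
$t = 90$ ($t = 3 \left(\left(5 + 4^{2}\right) + \left(8 - -1\right)\right) = 3 \left(\left(5 + 16\right) + \left(8 + 1\right)\right) = 3 \left(21 + 9\right) = 3 \cdot 30 = 90$)
$b{\left(A \right)} = 6 A$
$b{\left(-2 \right)} t \left(-15\right) = 6 \left(-2\right) 90 \left(-15\right) = \left(-12\right) 90 \left(-15\right) = \left(-1080\right) \left(-15\right) = 16200$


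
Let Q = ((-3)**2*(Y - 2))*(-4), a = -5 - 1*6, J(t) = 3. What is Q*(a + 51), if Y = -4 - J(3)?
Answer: 12960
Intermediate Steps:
Y = -7 (Y = -4 - 1*3 = -4 - 3 = -7)
a = -11 (a = -5 - 6 = -11)
Q = 324 (Q = ((-3)**2*(-7 - 2))*(-4) = (9*(-9))*(-4) = -81*(-4) = 324)
Q*(a + 51) = 324*(-11 + 51) = 324*40 = 12960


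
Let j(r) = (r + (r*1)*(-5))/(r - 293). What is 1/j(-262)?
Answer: -555/1048 ≈ -0.52958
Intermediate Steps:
j(r) = -4*r/(-293 + r) (j(r) = (r + r*(-5))/(-293 + r) = (r - 5*r)/(-293 + r) = (-4*r)/(-293 + r) = -4*r/(-293 + r))
1/j(-262) = 1/(-4*(-262)/(-293 - 262)) = 1/(-4*(-262)/(-555)) = 1/(-4*(-262)*(-1/555)) = 1/(-1048/555) = -555/1048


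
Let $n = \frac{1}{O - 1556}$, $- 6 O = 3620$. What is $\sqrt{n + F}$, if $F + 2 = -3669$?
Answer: $\frac{i \sqrt{154051640198}}{6478} \approx 60.589 i$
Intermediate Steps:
$O = - \frac{1810}{3}$ ($O = \left(- \frac{1}{6}\right) 3620 = - \frac{1810}{3} \approx -603.33$)
$F = -3671$ ($F = -2 - 3669 = -3671$)
$n = - \frac{3}{6478}$ ($n = \frac{1}{- \frac{1810}{3} - 1556} = \frac{1}{- \frac{6478}{3}} = - \frac{3}{6478} \approx -0.00046311$)
$\sqrt{n + F} = \sqrt{- \frac{3}{6478} - 3671} = \sqrt{- \frac{23780741}{6478}} = \frac{i \sqrt{154051640198}}{6478}$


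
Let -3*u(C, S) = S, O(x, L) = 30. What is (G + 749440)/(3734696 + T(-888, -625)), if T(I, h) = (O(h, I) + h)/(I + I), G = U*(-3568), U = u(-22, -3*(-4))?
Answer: 1356352512/6632820691 ≈ 0.20449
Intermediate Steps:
u(C, S) = -S/3
U = -4 (U = -(-1)*(-4) = -⅓*12 = -4)
G = 14272 (G = -4*(-3568) = 14272)
T(I, h) = (30 + h)/(2*I) (T(I, h) = (30 + h)/(I + I) = (30 + h)/((2*I)) = (30 + h)*(1/(2*I)) = (30 + h)/(2*I))
(G + 749440)/(3734696 + T(-888, -625)) = (14272 + 749440)/(3734696 + (½)*(30 - 625)/(-888)) = 763712/(3734696 + (½)*(-1/888)*(-595)) = 763712/(3734696 + 595/1776) = 763712/(6632820691/1776) = 763712*(1776/6632820691) = 1356352512/6632820691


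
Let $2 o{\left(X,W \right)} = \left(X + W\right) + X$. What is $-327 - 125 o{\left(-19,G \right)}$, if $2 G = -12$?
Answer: $2423$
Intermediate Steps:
$G = -6$ ($G = \frac{1}{2} \left(-12\right) = -6$)
$o{\left(X,W \right)} = X + \frac{W}{2}$ ($o{\left(X,W \right)} = \frac{\left(X + W\right) + X}{2} = \frac{\left(W + X\right) + X}{2} = \frac{W + 2 X}{2} = X + \frac{W}{2}$)
$-327 - 125 o{\left(-19,G \right)} = -327 - 125 \left(-19 + \frac{1}{2} \left(-6\right)\right) = -327 - 125 \left(-19 - 3\right) = -327 - -2750 = -327 + 2750 = 2423$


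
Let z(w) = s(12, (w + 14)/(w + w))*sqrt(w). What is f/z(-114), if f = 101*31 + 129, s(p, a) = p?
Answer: -815*I*sqrt(114)/342 ≈ -25.444*I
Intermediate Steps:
f = 3260 (f = 3131 + 129 = 3260)
z(w) = 12*sqrt(w)
f/z(-114) = 3260/((12*sqrt(-114))) = 3260/((12*(I*sqrt(114)))) = 3260/((12*I*sqrt(114))) = 3260*(-I*sqrt(114)/1368) = -815*I*sqrt(114)/342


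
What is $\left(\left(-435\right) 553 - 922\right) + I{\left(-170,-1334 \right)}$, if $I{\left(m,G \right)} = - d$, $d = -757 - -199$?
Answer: $-240919$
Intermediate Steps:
$d = -558$ ($d = -757 + 199 = -558$)
$I{\left(m,G \right)} = 558$ ($I{\left(m,G \right)} = \left(-1\right) \left(-558\right) = 558$)
$\left(\left(-435\right) 553 - 922\right) + I{\left(-170,-1334 \right)} = \left(\left(-435\right) 553 - 922\right) + 558 = \left(-240555 - 922\right) + 558 = -241477 + 558 = -240919$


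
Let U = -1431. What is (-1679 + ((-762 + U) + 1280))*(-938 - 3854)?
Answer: 12420864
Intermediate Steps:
(-1679 + ((-762 + U) + 1280))*(-938 - 3854) = (-1679 + ((-762 - 1431) + 1280))*(-938 - 3854) = (-1679 + (-2193 + 1280))*(-4792) = (-1679 - 913)*(-4792) = -2592*(-4792) = 12420864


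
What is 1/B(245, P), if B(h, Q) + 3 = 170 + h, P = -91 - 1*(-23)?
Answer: 1/412 ≈ 0.0024272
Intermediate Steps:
P = -68 (P = -91 + 23 = -68)
B(h, Q) = 167 + h (B(h, Q) = -3 + (170 + h) = 167 + h)
1/B(245, P) = 1/(167 + 245) = 1/412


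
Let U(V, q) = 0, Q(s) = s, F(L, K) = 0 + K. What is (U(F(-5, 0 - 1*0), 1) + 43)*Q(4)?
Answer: 172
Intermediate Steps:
F(L, K) = K
(U(F(-5, 0 - 1*0), 1) + 43)*Q(4) = (0 + 43)*4 = 43*4 = 172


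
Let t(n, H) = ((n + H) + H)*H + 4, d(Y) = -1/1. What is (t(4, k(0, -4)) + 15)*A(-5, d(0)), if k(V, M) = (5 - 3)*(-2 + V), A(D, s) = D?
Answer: -175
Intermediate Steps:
d(Y) = -1 (d(Y) = -1*1 = -1)
k(V, M) = -4 + 2*V (k(V, M) = 2*(-2 + V) = -4 + 2*V)
t(n, H) = 4 + H*(n + 2*H) (t(n, H) = ((H + n) + H)*H + 4 = (n + 2*H)*H + 4 = H*(n + 2*H) + 4 = 4 + H*(n + 2*H))
(t(4, k(0, -4)) + 15)*A(-5, d(0)) = ((4 + 2*(-4 + 2*0)**2 + (-4 + 2*0)*4) + 15)*(-5) = ((4 + 2*(-4 + 0)**2 + (-4 + 0)*4) + 15)*(-5) = ((4 + 2*(-4)**2 - 4*4) + 15)*(-5) = ((4 + 2*16 - 16) + 15)*(-5) = ((4 + 32 - 16) + 15)*(-5) = (20 + 15)*(-5) = 35*(-5) = -175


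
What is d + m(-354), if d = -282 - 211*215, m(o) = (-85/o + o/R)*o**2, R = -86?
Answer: 21511981/43 ≈ 5.0028e+5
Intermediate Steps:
m(o) = o**2*(-85/o - o/86) (m(o) = (-85/o + o/(-86))*o**2 = (-85/o + o*(-1/86))*o**2 = (-85/o - o/86)*o**2 = o**2*(-85/o - o/86))
d = -45647 (d = -282 - 45365 = -45647)
d + m(-354) = -45647 + (1/86)*(-354)*(-7310 - 1*(-354)**2) = -45647 + (1/86)*(-354)*(-7310 - 1*125316) = -45647 + (1/86)*(-354)*(-7310 - 125316) = -45647 + (1/86)*(-354)*(-132626) = -45647 + 23474802/43 = 21511981/43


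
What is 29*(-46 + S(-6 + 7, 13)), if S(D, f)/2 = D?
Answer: -1276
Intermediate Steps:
S(D, f) = 2*D
29*(-46 + S(-6 + 7, 13)) = 29*(-46 + 2*(-6 + 7)) = 29*(-46 + 2*1) = 29*(-46 + 2) = 29*(-44) = -1276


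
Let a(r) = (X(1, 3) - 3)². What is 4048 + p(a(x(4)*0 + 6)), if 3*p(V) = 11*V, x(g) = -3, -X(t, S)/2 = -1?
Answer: 12155/3 ≈ 4051.7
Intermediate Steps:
X(t, S) = 2 (X(t, S) = -2*(-1) = 2)
a(r) = 1 (a(r) = (2 - 3)² = (-1)² = 1)
p(V) = 11*V/3 (p(V) = (11*V)/3 = 11*V/3)
4048 + p(a(x(4)*0 + 6)) = 4048 + (11/3)*1 = 4048 + 11/3 = 12155/3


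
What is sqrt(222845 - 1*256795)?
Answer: 5*I*sqrt(1358) ≈ 184.26*I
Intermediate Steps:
sqrt(222845 - 1*256795) = sqrt(222845 - 256795) = sqrt(-33950) = 5*I*sqrt(1358)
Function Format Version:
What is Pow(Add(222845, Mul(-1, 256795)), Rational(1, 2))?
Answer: Mul(5, I, Pow(1358, Rational(1, 2))) ≈ Mul(184.26, I)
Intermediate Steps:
Pow(Add(222845, Mul(-1, 256795)), Rational(1, 2)) = Pow(Add(222845, -256795), Rational(1, 2)) = Pow(-33950, Rational(1, 2)) = Mul(5, I, Pow(1358, Rational(1, 2)))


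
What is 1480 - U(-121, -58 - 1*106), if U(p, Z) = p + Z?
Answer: 1765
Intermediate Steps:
U(p, Z) = Z + p
1480 - U(-121, -58 - 1*106) = 1480 - ((-58 - 1*106) - 121) = 1480 - ((-58 - 106) - 121) = 1480 - (-164 - 121) = 1480 - 1*(-285) = 1480 + 285 = 1765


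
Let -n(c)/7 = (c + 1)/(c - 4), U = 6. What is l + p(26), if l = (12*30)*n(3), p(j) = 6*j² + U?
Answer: 14142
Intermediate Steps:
p(j) = 6 + 6*j² (p(j) = 6*j² + 6 = 6 + 6*j²)
n(c) = -7*(1 + c)/(-4 + c) (n(c) = -7*(c + 1)/(c - 4) = -7*(1 + c)/(-4 + c))
l = 10080 (l = (12*30)*(7*(-1 - 1*3)/(-4 + 3)) = 360*(7*(-1 - 3)/(-1)) = 360*(7*(-1)*(-4)) = 360*28 = 10080)
l + p(26) = 10080 + (6 + 6*26²) = 10080 + (6 + 6*676) = 10080 + (6 + 4056) = 10080 + 4062 = 14142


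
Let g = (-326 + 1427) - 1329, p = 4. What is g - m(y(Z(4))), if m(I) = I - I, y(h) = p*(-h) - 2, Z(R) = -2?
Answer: -228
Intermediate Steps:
y(h) = -2 - 4*h (y(h) = 4*(-h) - 2 = -4*h - 2 = -2 - 4*h)
g = -228 (g = 1101 - 1329 = -228)
m(I) = 0
g - m(y(Z(4))) = -228 - 1*0 = -228 + 0 = -228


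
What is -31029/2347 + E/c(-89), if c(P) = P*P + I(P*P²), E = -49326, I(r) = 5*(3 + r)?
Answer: -36336800413/2751395141 ≈ -13.207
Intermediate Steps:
I(r) = 15 + 5*r
c(P) = 15 + P² + 5*P³ (c(P) = P*P + (15 + 5*(P*P²)) = P² + (15 + 5*P³) = 15 + P² + 5*P³)
-31029/2347 + E/c(-89) = -31029/2347 - 49326/(15 + (-89)² + 5*(-89)³) = -31029*1/2347 - 49326/(15 + 7921 + 5*(-704969)) = -31029/2347 - 49326/(15 + 7921 - 3524845) = -31029/2347 - 49326/(-3516909) = -31029/2347 - 49326*(-1/3516909) = -31029/2347 + 16442/1172303 = -36336800413/2751395141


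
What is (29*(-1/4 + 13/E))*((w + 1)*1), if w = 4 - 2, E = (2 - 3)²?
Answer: 4437/4 ≈ 1109.3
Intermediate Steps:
E = 1 (E = (-1)² = 1)
w = 2
(29*(-1/4 + 13/E))*((w + 1)*1) = (29*(-1/4 + 13/1))*((2 + 1)*1) = (29*(-1*¼ + 13*1))*(3*1) = (29*(-¼ + 13))*3 = (29*(51/4))*3 = (1479/4)*3 = 4437/4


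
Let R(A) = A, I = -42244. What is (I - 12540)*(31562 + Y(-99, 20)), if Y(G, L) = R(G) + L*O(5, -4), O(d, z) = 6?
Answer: -1730243072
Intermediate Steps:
Y(G, L) = G + 6*L (Y(G, L) = G + L*6 = G + 6*L)
(I - 12540)*(31562 + Y(-99, 20)) = (-42244 - 12540)*(31562 + (-99 + 6*20)) = -54784*(31562 + (-99 + 120)) = -54784*(31562 + 21) = -54784*31583 = -1730243072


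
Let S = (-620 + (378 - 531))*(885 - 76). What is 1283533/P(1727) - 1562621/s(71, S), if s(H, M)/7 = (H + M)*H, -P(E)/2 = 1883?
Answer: -2035071414500/5971168657 ≈ -340.82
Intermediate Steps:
P(E) = -3766 (P(E) = -2*1883 = -3766)
S = -625357 (S = (-620 - 153)*809 = -773*809 = -625357)
s(H, M) = 7*H*(H + M) (s(H, M) = 7*((H + M)*H) = 7*(H*(H + M)) = 7*H*(H + M))
1283533/P(1727) - 1562621/s(71, S) = 1283533/(-3766) - 1562621*1/(497*(71 - 625357)) = 1283533*(-1/3766) - 1562621/(7*71*(-625286)) = -1283533/3766 - 1562621/(-310767142) = -1283533/3766 - 1562621*(-1/310767142) = -1283533/3766 + 1562621/310767142 = -2035071414500/5971168657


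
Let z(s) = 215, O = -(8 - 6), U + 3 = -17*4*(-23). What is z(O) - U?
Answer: -1346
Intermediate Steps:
U = 1561 (U = -3 - 17*4*(-23) = -3 - 68*(-23) = -3 + 1564 = 1561)
O = -2 (O = -1*2 = -2)
z(O) - U = 215 - 1*1561 = 215 - 1561 = -1346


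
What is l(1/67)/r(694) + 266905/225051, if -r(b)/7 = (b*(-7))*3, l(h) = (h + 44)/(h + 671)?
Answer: 136018575991691/114689121409716 ≈ 1.1860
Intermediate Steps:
l(h) = (44 + h)/(671 + h)
r(b) = 147*b (r(b) = -7*b*(-7)*3 = -7*(-7*b)*3 = -(-147)*b = 147*b)
l(1/67)/r(694) + 266905/225051 = ((44 + 1/67)/(671 + 1/67))/((147*694)) + 266905/225051 = ((44 + 1/67)/(671 + 1/67))/102018 + 266905*(1/225051) = ((2949/67)/(44958/67))*(1/102018) + 266905/225051 = ((67/44958)*(2949/67))*(1/102018) + 266905/225051 = (983/14986)*(1/102018) + 266905/225051 = 983/1528841748 + 266905/225051 = 136018575991691/114689121409716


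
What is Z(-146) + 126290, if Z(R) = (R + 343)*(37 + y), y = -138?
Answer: 106393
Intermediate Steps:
Z(R) = -34643 - 101*R (Z(R) = (R + 343)*(37 - 138) = (343 + R)*(-101) = -34643 - 101*R)
Z(-146) + 126290 = (-34643 - 101*(-146)) + 126290 = (-34643 + 14746) + 126290 = -19897 + 126290 = 106393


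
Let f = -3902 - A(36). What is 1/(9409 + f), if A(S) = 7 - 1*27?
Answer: 1/5527 ≈ 0.00018093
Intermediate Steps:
A(S) = -20 (A(S) = 7 - 27 = -20)
f = -3882 (f = -3902 - 1*(-20) = -3902 + 20 = -3882)
1/(9409 + f) = 1/(9409 - 3882) = 1/5527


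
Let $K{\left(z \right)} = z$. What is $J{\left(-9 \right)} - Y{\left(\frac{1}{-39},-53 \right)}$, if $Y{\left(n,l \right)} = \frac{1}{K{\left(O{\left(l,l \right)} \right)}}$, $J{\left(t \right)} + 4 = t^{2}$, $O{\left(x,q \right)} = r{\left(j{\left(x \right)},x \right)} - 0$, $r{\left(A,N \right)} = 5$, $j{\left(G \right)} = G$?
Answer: $\frac{384}{5} \approx 76.8$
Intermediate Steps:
$O{\left(x,q \right)} = 5$ ($O{\left(x,q \right)} = 5 - 0 = 5 + 0 = 5$)
$J{\left(t \right)} = -4 + t^{2}$
$Y{\left(n,l \right)} = \frac{1}{5}$
$J{\left(-9 \right)} - Y{\left(\frac{1}{-39},-53 \right)} = \left(-4 + \left(-9\right)^{2}\right) - \frac{1}{5} = \left(-4 + 81\right) - \frac{1}{5} = 77 - \frac{1}{5} = \frac{384}{5}$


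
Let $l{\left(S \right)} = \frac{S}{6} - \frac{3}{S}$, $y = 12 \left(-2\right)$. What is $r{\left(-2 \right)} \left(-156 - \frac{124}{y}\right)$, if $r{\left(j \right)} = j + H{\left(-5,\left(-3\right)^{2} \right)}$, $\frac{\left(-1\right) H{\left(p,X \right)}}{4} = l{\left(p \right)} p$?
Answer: $\frac{9050}{9} \approx 1005.6$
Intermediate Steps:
$y = -24$
$l{\left(S \right)} = - \frac{3}{S} + \frac{S}{6}$ ($l{\left(S \right)} = S \frac{1}{6} - \frac{3}{S} = \frac{S}{6} - \frac{3}{S} = - \frac{3}{S} + \frac{S}{6}$)
$H{\left(p,X \right)} = - 4 p \left(- \frac{3}{p} + \frac{p}{6}\right)$ ($H{\left(p,X \right)} = - 4 \left(- \frac{3}{p} + \frac{p}{6}\right) p = - 4 p \left(- \frac{3}{p} + \frac{p}{6}\right)$)
$r{\left(j \right)} = - \frac{14}{3} + j$ ($r{\left(j \right)} = j + \left(12 - \frac{2 \left(-5\right)^{2}}{3}\right) = j + \left(12 - \frac{50}{3}\right) = j - \frac{14}{3} = - \frac{14}{3} + j$)
$r{\left(-2 \right)} \left(-156 - \frac{124}{y}\right) = \left(- \frac{14}{3} - 2\right) \left(-156 - \frac{124}{-24}\right) = - \frac{20 \left(-156 - - \frac{31}{6}\right)}{3} = - \frac{20 \left(-156 + \frac{31}{6}\right)}{3} = \left(- \frac{20}{3}\right) \left(- \frac{905}{6}\right) = \frac{9050}{9}$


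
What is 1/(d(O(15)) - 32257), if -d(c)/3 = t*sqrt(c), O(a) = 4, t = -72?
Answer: -1/31825 ≈ -3.1422e-5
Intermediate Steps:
d(c) = 216*sqrt(c) (d(c) = -(-216)*sqrt(c) = 216*sqrt(c))
1/(d(O(15)) - 32257) = 1/(216*sqrt(4) - 32257) = 1/(216*2 - 32257) = 1/(432 - 32257) = 1/(-31825) = -1/31825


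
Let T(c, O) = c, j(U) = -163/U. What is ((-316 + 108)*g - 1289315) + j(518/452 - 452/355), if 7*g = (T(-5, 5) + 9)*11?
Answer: -92122139469/71449 ≈ -1.2893e+6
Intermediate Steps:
g = 44/7 (g = ((-5 + 9)*11)/7 = (4*11)/7 = (⅐)*44 = 44/7 ≈ 6.2857)
((-316 + 108)*g - 1289315) + j(518/452 - 452/355) = ((-316 + 108)*(44/7) - 1289315) - 163/(518/452 - 452/355) = (-208*44/7 - 1289315) - 163/(518*(1/452) - 452*1/355) = (-9152/7 - 1289315) - 163/(259/226 - 452/355) = -9034357/7 - 163/(-10207/80230) = -9034357/7 - 163*(-80230/10207) = -9034357/7 + 13077490/10207 = -92122139469/71449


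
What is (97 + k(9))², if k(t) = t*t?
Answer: 31684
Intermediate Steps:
k(t) = t²
(97 + k(9))² = (97 + 9²)² = (97 + 81)² = 178² = 31684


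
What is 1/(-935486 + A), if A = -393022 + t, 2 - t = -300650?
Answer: -1/1027856 ≈ -9.7290e-7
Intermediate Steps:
t = 300652 (t = 2 - 1*(-300650) = 2 + 300650 = 300652)
A = -92370 (A = -393022 + 300652 = -92370)
1/(-935486 + A) = 1/(-935486 - 92370) = 1/(-1027856) = -1/1027856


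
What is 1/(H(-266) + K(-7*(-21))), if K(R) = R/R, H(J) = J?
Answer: -1/265 ≈ -0.0037736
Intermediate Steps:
K(R) = 1
1/(H(-266) + K(-7*(-21))) = 1/(-266 + 1) = 1/(-265) = -1/265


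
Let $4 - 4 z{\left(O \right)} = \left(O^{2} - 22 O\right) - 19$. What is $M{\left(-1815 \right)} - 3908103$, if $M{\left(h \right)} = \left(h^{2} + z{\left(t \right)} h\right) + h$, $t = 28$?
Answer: $- \frac{2199597}{4} \approx -5.499 \cdot 10^{5}$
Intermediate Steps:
$z{\left(O \right)} = \frac{23}{4} - \frac{O^{2}}{4} + \frac{11 O}{2}$ ($z{\left(O \right)} = 1 - \frac{\left(O^{2} - 22 O\right) - 19}{4} = 1 - \frac{-19 + O^{2} - 22 O}{4} = 1 + \left(\frac{19}{4} - \frac{O^{2}}{4} + \frac{11 O}{2}\right) = \frac{23}{4} - \frac{O^{2}}{4} + \frac{11 O}{2}$)
$M{\left(h \right)} = h^{2} - \frac{141 h}{4}$ ($M{\left(h \right)} = \left(h^{2} + \left(\frac{23}{4} - \frac{28^{2}}{4} + \frac{11}{2} \cdot 28\right) h\right) + h = \left(h^{2} + \left(\frac{23}{4} - 196 + 154\right) h\right) + h = \left(h^{2} - \frac{145 h}{4}\right) + h = h^{2} - \frac{141 h}{4}$)
$M{\left(-1815 \right)} - 3908103 = \frac{1}{4} \left(-1815\right) \left(-141 + 4 \left(-1815\right)\right) - 3908103 = \frac{1}{4} \left(-1815\right) \left(-141 - 7260\right) - 3908103 = \frac{1}{4} \left(-1815\right) \left(-7401\right) - 3908103 = \frac{13432815}{4} - 3908103 = - \frac{2199597}{4}$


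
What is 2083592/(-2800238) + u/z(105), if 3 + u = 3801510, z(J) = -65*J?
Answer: -253793925573/455038675 ≈ -557.74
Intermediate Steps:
u = 3801507 (u = -3 + 3801510 = 3801507)
2083592/(-2800238) + u/z(105) = 2083592/(-2800238) + 3801507/((-65*105)) = 2083592*(-1/2800238) + 3801507/(-6825) = -148828/200017 + 3801507*(-1/6825) = -148828/200017 - 1267169/2275 = -253793925573/455038675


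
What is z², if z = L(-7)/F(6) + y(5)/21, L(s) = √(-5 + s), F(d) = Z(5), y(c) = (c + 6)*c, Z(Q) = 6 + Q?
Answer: 360733/53361 + 20*I*√3/21 ≈ 6.7602 + 1.6496*I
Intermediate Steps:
y(c) = c*(6 + c) (y(c) = (6 + c)*c = c*(6 + c))
F(d) = 11 (F(d) = 6 + 5 = 11)
z = 55/21 + 2*I*√3/11 (z = √(-5 - 7)/11 + (5*(6 + 5))/21 = √(-12)*(1/11) + (5*11)*(1/21) = (2*I*√3)*(1/11) + 55*(1/21) = 2*I*√3/11 + 55/21 = 55/21 + 2*I*√3/11 ≈ 2.619 + 0.31492*I)
z² = (55/21 + 2*I*√3/11)²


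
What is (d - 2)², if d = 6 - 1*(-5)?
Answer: 81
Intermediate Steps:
d = 11 (d = 6 + 5 = 11)
(d - 2)² = (11 - 2)² = 9² = 81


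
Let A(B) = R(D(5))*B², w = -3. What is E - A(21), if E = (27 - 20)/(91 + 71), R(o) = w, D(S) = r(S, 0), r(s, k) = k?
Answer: 214333/162 ≈ 1323.0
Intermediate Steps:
D(S) = 0
R(o) = -3
A(B) = -3*B²
E = 7/162 ≈ 0.043210
E - A(21) = 7/162 - (-3)*21² = 7/162 - (-3)*441 = 7/162 - 1*(-1323) = 7/162 + 1323 = 214333/162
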